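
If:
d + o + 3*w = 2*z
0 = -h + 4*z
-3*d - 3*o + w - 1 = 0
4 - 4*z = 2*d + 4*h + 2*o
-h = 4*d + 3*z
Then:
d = -161/408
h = 46/51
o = 19/136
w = 4/17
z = 23/102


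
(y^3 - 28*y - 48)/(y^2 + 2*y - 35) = (y^3 - 28*y - 48)/(y^2 + 2*y - 35)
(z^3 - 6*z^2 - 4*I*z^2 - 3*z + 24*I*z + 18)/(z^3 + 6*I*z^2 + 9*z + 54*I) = (z^2 - z*(6 + I) + 6*I)/(z^2 + 9*I*z - 18)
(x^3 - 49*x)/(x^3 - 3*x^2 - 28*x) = (x + 7)/(x + 4)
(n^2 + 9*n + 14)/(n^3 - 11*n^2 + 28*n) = (n^2 + 9*n + 14)/(n*(n^2 - 11*n + 28))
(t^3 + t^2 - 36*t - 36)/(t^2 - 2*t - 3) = (t^2 - 36)/(t - 3)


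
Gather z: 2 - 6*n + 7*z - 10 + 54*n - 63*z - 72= 48*n - 56*z - 80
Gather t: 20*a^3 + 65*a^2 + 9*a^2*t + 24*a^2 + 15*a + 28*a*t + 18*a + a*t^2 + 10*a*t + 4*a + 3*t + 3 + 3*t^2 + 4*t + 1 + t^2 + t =20*a^3 + 89*a^2 + 37*a + t^2*(a + 4) + t*(9*a^2 + 38*a + 8) + 4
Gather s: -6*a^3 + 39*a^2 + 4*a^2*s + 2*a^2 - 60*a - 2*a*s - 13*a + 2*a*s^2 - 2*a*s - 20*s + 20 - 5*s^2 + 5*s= -6*a^3 + 41*a^2 - 73*a + s^2*(2*a - 5) + s*(4*a^2 - 4*a - 15) + 20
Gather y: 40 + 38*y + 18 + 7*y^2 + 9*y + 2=7*y^2 + 47*y + 60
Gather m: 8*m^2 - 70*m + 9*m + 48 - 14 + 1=8*m^2 - 61*m + 35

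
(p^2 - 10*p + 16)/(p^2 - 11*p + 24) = (p - 2)/(p - 3)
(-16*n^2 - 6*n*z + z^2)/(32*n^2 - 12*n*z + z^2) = (2*n + z)/(-4*n + z)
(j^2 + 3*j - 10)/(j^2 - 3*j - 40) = (j - 2)/(j - 8)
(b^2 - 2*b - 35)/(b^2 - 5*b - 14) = (b + 5)/(b + 2)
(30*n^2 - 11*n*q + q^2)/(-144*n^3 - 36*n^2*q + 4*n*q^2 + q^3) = (-5*n + q)/(24*n^2 + 10*n*q + q^2)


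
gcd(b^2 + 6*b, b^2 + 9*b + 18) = b + 6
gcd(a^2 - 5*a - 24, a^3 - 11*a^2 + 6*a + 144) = a^2 - 5*a - 24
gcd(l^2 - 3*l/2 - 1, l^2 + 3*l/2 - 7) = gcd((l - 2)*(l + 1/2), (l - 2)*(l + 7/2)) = l - 2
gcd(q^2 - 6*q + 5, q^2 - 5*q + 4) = q - 1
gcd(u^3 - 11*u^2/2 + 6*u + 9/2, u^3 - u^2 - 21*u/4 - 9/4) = u^2 - 5*u/2 - 3/2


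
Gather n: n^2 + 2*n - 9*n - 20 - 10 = n^2 - 7*n - 30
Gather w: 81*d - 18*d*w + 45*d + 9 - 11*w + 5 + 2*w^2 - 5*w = 126*d + 2*w^2 + w*(-18*d - 16) + 14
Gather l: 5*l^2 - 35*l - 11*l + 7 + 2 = 5*l^2 - 46*l + 9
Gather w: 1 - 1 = 0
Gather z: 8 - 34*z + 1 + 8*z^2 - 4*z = 8*z^2 - 38*z + 9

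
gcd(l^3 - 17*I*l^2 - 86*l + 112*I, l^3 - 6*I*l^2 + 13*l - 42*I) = l^2 - 9*I*l - 14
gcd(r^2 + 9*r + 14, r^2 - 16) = 1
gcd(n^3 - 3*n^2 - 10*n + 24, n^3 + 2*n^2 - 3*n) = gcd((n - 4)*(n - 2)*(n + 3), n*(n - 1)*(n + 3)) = n + 3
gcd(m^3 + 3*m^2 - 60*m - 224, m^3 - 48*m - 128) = m^2 - 4*m - 32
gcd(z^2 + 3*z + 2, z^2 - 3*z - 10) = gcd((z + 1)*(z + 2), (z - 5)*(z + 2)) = z + 2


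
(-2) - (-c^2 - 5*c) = c^2 + 5*c - 2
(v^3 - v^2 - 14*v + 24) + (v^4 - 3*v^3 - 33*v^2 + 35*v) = v^4 - 2*v^3 - 34*v^2 + 21*v + 24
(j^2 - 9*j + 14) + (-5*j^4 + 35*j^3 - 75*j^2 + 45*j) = -5*j^4 + 35*j^3 - 74*j^2 + 36*j + 14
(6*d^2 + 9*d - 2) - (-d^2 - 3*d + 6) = 7*d^2 + 12*d - 8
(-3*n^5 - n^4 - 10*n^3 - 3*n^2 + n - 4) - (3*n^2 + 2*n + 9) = -3*n^5 - n^4 - 10*n^3 - 6*n^2 - n - 13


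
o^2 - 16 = (o - 4)*(o + 4)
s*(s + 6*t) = s^2 + 6*s*t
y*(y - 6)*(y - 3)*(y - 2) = y^4 - 11*y^3 + 36*y^2 - 36*y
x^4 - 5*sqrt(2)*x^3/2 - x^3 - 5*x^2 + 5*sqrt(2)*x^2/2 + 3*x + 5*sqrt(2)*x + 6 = (x - 2)*(x + 1)*(x - 3*sqrt(2))*(x + sqrt(2)/2)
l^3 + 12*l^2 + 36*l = l*(l + 6)^2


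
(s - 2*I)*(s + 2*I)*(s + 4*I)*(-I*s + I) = -I*s^4 + 4*s^3 + I*s^3 - 4*s^2 - 4*I*s^2 + 16*s + 4*I*s - 16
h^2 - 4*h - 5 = (h - 5)*(h + 1)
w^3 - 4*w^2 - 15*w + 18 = (w - 6)*(w - 1)*(w + 3)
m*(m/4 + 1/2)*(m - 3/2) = m^3/4 + m^2/8 - 3*m/4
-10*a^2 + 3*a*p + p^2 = (-2*a + p)*(5*a + p)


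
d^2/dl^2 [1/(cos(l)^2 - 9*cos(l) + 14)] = (-4*sin(l)^4 + 27*sin(l)^2 - 639*cos(l)/4 + 27*cos(3*l)/4 + 111)/((cos(l) - 7)^3*(cos(l) - 2)^3)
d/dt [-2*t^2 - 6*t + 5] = -4*t - 6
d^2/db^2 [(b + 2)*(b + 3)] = 2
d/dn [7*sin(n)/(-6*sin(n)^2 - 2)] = 7*(3*sin(n)^2 - 1)*cos(n)/(2*(3*sin(n)^2 + 1)^2)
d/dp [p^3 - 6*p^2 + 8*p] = 3*p^2 - 12*p + 8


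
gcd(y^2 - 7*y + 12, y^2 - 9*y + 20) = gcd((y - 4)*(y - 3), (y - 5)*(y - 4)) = y - 4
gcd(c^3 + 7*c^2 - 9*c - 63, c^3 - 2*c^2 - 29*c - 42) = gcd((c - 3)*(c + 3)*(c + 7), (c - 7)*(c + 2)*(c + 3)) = c + 3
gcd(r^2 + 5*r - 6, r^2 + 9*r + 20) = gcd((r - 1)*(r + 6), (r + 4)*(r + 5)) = 1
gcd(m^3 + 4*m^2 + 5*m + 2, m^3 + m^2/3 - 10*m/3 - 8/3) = m + 1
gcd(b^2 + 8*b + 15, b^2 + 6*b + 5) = b + 5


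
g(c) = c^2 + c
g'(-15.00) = -29.00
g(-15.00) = 210.00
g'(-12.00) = -23.00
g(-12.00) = 132.00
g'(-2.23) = -3.46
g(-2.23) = 2.74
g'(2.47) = 5.94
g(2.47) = 8.57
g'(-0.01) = 0.98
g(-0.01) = -0.01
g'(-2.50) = -4.00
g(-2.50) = 3.75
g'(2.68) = 6.36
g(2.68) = 9.86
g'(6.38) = 13.76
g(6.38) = 47.08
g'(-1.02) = -1.04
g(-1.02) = 0.02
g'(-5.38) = -9.76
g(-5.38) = 23.56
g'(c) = 2*c + 1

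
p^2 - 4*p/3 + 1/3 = (p - 1)*(p - 1/3)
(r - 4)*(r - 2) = r^2 - 6*r + 8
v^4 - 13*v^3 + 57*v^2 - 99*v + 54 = (v - 6)*(v - 3)^2*(v - 1)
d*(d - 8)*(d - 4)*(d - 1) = d^4 - 13*d^3 + 44*d^2 - 32*d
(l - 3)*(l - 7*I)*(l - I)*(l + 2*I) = l^4 - 3*l^3 - 6*I*l^3 + 9*l^2 + 18*I*l^2 - 27*l - 14*I*l + 42*I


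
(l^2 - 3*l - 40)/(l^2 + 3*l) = (l^2 - 3*l - 40)/(l*(l + 3))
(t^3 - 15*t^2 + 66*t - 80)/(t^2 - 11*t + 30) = (t^2 - 10*t + 16)/(t - 6)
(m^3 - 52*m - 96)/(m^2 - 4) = (m^2 - 2*m - 48)/(m - 2)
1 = 1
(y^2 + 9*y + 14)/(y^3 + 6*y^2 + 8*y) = (y + 7)/(y*(y + 4))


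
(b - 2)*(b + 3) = b^2 + b - 6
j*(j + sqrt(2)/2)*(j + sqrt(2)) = j^3 + 3*sqrt(2)*j^2/2 + j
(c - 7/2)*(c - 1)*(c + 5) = c^3 + c^2/2 - 19*c + 35/2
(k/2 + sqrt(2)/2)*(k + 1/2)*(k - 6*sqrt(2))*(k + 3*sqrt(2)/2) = k^4/2 - 7*sqrt(2)*k^3/4 + k^3/4 - 27*k^2/2 - 7*sqrt(2)*k^2/8 - 9*sqrt(2)*k - 27*k/4 - 9*sqrt(2)/2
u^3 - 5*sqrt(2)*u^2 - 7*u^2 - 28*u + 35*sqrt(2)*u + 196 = (u - 7)*(u - 7*sqrt(2))*(u + 2*sqrt(2))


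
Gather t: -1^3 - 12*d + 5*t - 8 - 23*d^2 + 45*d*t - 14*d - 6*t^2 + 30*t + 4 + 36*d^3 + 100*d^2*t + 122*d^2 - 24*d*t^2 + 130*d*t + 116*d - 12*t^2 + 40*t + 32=36*d^3 + 99*d^2 + 90*d + t^2*(-24*d - 18) + t*(100*d^2 + 175*d + 75) + 27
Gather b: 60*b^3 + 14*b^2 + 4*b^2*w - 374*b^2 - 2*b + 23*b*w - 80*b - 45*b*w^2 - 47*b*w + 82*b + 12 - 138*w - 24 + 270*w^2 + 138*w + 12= 60*b^3 + b^2*(4*w - 360) + b*(-45*w^2 - 24*w) + 270*w^2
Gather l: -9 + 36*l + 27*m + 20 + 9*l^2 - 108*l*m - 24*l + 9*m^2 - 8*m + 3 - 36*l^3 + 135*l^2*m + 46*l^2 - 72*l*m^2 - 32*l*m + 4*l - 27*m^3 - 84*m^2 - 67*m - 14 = -36*l^3 + l^2*(135*m + 55) + l*(-72*m^2 - 140*m + 16) - 27*m^3 - 75*m^2 - 48*m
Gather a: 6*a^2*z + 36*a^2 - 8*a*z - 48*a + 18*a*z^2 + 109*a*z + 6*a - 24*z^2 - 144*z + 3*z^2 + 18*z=a^2*(6*z + 36) + a*(18*z^2 + 101*z - 42) - 21*z^2 - 126*z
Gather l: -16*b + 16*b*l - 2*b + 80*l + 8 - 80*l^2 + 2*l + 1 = -18*b - 80*l^2 + l*(16*b + 82) + 9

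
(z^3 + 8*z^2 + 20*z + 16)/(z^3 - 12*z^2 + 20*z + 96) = (z^2 + 6*z + 8)/(z^2 - 14*z + 48)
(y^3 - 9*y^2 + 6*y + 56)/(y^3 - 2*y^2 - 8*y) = (y - 7)/y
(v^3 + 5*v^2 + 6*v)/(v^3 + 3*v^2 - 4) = v*(v + 3)/(v^2 + v - 2)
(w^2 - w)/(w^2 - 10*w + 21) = w*(w - 1)/(w^2 - 10*w + 21)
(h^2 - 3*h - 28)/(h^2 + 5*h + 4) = (h - 7)/(h + 1)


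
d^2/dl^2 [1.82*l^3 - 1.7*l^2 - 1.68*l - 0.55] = 10.92*l - 3.4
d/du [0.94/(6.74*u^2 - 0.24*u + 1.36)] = (0.2256 - 12.6712*u)/(6.74*u^2 - 0.24*u + 1.36)^2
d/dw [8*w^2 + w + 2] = 16*w + 1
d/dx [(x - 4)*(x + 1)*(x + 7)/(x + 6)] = 2*(x^3 + 11*x^2 + 24*x - 61)/(x^2 + 12*x + 36)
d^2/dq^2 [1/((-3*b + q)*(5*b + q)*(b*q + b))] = 2*(-(3*b - q)^2*(5*b + q)^2 - (3*b - q)^2*(5*b + q)*(q + 1) - (3*b - q)^2*(q + 1)^2 + (3*b - q)*(5*b + q)^2*(q + 1) + (3*b - q)*(5*b + q)*(q + 1)^2 - (5*b + q)^2*(q + 1)^2)/(b*(3*b - q)^3*(5*b + q)^3*(q + 1)^3)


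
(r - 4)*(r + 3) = r^2 - r - 12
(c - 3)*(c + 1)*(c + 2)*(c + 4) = c^4 + 4*c^3 - 7*c^2 - 34*c - 24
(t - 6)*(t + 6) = t^2 - 36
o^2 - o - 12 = (o - 4)*(o + 3)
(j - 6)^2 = j^2 - 12*j + 36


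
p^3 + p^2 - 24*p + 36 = (p - 3)*(p - 2)*(p + 6)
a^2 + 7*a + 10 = (a + 2)*(a + 5)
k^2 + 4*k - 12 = (k - 2)*(k + 6)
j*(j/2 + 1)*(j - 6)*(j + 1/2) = j^4/2 - 7*j^3/4 - 7*j^2 - 3*j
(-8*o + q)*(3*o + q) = -24*o^2 - 5*o*q + q^2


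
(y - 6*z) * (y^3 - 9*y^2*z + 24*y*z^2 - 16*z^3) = y^4 - 15*y^3*z + 78*y^2*z^2 - 160*y*z^3 + 96*z^4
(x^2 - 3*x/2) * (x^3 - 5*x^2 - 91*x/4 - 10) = x^5 - 13*x^4/2 - 61*x^3/4 + 193*x^2/8 + 15*x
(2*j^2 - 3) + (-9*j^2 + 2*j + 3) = -7*j^2 + 2*j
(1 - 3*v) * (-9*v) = 27*v^2 - 9*v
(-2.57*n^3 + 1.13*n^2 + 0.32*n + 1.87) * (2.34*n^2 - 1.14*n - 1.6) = -6.0138*n^5 + 5.574*n^4 + 3.5726*n^3 + 2.203*n^2 - 2.6438*n - 2.992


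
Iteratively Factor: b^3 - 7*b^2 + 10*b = (b)*(b^2 - 7*b + 10) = b*(b - 5)*(b - 2)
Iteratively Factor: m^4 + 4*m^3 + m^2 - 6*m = (m + 3)*(m^3 + m^2 - 2*m) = (m + 2)*(m + 3)*(m^2 - m) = (m - 1)*(m + 2)*(m + 3)*(m)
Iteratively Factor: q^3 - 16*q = (q - 4)*(q^2 + 4*q) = q*(q - 4)*(q + 4)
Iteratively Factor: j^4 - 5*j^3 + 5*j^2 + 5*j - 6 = (j + 1)*(j^3 - 6*j^2 + 11*j - 6) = (j - 1)*(j + 1)*(j^2 - 5*j + 6) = (j - 3)*(j - 1)*(j + 1)*(j - 2)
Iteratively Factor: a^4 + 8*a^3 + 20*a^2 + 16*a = (a)*(a^3 + 8*a^2 + 20*a + 16) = a*(a + 4)*(a^2 + 4*a + 4) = a*(a + 2)*(a + 4)*(a + 2)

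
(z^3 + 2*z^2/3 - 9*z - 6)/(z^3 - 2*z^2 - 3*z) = (z^2 + 11*z/3 + 2)/(z*(z + 1))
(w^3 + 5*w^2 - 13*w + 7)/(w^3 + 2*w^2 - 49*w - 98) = (w^2 - 2*w + 1)/(w^2 - 5*w - 14)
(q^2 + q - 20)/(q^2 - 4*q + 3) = (q^2 + q - 20)/(q^2 - 4*q + 3)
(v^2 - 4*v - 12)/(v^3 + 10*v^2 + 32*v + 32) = (v - 6)/(v^2 + 8*v + 16)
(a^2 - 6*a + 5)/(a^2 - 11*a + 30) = (a - 1)/(a - 6)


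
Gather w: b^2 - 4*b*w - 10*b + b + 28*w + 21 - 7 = b^2 - 9*b + w*(28 - 4*b) + 14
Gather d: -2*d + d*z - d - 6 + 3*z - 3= d*(z - 3) + 3*z - 9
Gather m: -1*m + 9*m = 8*m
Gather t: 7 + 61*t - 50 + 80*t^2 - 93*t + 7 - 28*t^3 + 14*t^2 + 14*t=-28*t^3 + 94*t^2 - 18*t - 36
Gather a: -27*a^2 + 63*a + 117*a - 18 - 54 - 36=-27*a^2 + 180*a - 108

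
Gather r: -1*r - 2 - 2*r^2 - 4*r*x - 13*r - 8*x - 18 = -2*r^2 + r*(-4*x - 14) - 8*x - 20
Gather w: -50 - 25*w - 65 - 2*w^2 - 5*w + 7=-2*w^2 - 30*w - 108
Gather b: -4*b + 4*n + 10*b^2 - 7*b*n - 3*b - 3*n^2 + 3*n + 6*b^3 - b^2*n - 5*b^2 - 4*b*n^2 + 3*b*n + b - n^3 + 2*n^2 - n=6*b^3 + b^2*(5 - n) + b*(-4*n^2 - 4*n - 6) - n^3 - n^2 + 6*n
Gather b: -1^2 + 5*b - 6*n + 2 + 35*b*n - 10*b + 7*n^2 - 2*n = b*(35*n - 5) + 7*n^2 - 8*n + 1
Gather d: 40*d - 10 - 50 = 40*d - 60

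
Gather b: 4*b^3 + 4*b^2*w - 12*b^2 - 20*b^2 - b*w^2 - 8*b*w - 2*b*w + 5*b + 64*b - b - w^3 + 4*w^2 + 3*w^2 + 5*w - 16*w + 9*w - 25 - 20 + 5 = 4*b^3 + b^2*(4*w - 32) + b*(-w^2 - 10*w + 68) - w^3 + 7*w^2 - 2*w - 40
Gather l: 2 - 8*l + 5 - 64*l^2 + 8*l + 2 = 9 - 64*l^2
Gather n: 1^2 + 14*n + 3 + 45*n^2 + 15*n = 45*n^2 + 29*n + 4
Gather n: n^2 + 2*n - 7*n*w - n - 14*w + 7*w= n^2 + n*(1 - 7*w) - 7*w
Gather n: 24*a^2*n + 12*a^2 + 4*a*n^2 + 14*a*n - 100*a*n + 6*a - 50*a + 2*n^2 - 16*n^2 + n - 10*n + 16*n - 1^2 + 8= 12*a^2 - 44*a + n^2*(4*a - 14) + n*(24*a^2 - 86*a + 7) + 7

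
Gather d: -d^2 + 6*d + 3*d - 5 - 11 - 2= -d^2 + 9*d - 18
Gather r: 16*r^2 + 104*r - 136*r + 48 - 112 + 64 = 16*r^2 - 32*r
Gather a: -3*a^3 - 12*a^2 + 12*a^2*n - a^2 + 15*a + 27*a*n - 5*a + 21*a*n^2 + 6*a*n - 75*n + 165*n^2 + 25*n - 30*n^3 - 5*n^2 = -3*a^3 + a^2*(12*n - 13) + a*(21*n^2 + 33*n + 10) - 30*n^3 + 160*n^2 - 50*n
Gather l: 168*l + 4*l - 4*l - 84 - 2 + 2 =168*l - 84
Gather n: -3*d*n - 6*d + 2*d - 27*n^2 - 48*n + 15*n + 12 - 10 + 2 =-4*d - 27*n^2 + n*(-3*d - 33) + 4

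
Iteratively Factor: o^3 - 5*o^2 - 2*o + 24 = (o - 4)*(o^2 - o - 6) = (o - 4)*(o - 3)*(o + 2)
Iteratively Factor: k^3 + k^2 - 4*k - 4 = (k + 2)*(k^2 - k - 2) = (k - 2)*(k + 2)*(k + 1)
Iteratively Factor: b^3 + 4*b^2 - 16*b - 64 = (b - 4)*(b^2 + 8*b + 16) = (b - 4)*(b + 4)*(b + 4)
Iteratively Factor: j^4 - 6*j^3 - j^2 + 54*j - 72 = (j - 3)*(j^3 - 3*j^2 - 10*j + 24) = (j - 3)*(j + 3)*(j^2 - 6*j + 8) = (j - 4)*(j - 3)*(j + 3)*(j - 2)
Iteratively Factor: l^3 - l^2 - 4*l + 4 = (l - 1)*(l^2 - 4) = (l - 2)*(l - 1)*(l + 2)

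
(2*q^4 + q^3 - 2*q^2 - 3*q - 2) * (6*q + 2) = 12*q^5 + 10*q^4 - 10*q^3 - 22*q^2 - 18*q - 4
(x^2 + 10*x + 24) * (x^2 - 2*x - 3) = x^4 + 8*x^3 + x^2 - 78*x - 72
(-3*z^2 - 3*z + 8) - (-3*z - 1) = 9 - 3*z^2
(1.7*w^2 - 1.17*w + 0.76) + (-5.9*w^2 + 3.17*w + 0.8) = -4.2*w^2 + 2.0*w + 1.56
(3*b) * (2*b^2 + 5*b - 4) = 6*b^3 + 15*b^2 - 12*b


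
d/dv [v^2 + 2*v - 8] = 2*v + 2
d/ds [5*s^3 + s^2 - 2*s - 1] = 15*s^2 + 2*s - 2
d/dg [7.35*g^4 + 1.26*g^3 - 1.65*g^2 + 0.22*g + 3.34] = 29.4*g^3 + 3.78*g^2 - 3.3*g + 0.22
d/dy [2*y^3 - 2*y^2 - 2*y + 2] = 6*y^2 - 4*y - 2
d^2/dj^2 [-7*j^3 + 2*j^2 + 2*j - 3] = 4 - 42*j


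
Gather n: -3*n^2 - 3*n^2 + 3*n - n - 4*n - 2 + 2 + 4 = -6*n^2 - 2*n + 4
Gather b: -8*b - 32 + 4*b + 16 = -4*b - 16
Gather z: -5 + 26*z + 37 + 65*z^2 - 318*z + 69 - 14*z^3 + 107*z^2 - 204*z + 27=-14*z^3 + 172*z^2 - 496*z + 128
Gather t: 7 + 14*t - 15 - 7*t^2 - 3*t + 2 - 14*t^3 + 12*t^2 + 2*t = -14*t^3 + 5*t^2 + 13*t - 6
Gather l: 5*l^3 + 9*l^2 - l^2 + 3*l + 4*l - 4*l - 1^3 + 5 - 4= 5*l^3 + 8*l^2 + 3*l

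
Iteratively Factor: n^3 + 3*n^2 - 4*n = (n + 4)*(n^2 - n) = (n - 1)*(n + 4)*(n)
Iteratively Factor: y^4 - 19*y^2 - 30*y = (y + 3)*(y^3 - 3*y^2 - 10*y) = (y + 2)*(y + 3)*(y^2 - 5*y) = y*(y + 2)*(y + 3)*(y - 5)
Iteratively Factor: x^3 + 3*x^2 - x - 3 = (x + 3)*(x^2 - 1) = (x + 1)*(x + 3)*(x - 1)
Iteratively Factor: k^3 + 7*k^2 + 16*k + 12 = (k + 2)*(k^2 + 5*k + 6) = (k + 2)^2*(k + 3)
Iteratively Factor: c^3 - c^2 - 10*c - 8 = (c + 1)*(c^2 - 2*c - 8) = (c + 1)*(c + 2)*(c - 4)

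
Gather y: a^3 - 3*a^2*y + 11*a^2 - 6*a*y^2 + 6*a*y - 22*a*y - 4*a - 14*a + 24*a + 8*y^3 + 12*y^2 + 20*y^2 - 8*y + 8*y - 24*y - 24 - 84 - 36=a^3 + 11*a^2 + 6*a + 8*y^3 + y^2*(32 - 6*a) + y*(-3*a^2 - 16*a - 24) - 144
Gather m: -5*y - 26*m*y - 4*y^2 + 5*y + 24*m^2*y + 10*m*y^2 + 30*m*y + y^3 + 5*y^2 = 24*m^2*y + m*(10*y^2 + 4*y) + y^3 + y^2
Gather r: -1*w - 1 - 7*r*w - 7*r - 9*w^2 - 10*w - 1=r*(-7*w - 7) - 9*w^2 - 11*w - 2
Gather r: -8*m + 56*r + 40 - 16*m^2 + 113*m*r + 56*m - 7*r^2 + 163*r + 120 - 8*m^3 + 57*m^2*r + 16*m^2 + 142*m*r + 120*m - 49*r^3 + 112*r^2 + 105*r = -8*m^3 + 168*m - 49*r^3 + 105*r^2 + r*(57*m^2 + 255*m + 324) + 160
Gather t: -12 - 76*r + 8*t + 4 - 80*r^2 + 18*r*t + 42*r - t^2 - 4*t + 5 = -80*r^2 - 34*r - t^2 + t*(18*r + 4) - 3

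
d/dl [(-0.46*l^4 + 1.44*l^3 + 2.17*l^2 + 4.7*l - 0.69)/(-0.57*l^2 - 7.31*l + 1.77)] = (0.5244*l^5 + 9.267*l^4 - 24.3096*l^3 - 5.5373*l^2 + 6.8952*l + 3.2751)/(0.3249*l^4 + 8.3334*l^3 + 51.4183*l^2 - 25.8774*l + 3.1329)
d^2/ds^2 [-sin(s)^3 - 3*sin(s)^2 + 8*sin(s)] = 9*sin(s)^3 + 12*sin(s)^2 - 14*sin(s) - 6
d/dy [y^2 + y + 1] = 2*y + 1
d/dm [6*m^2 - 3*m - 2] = 12*m - 3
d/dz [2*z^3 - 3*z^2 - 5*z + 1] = 6*z^2 - 6*z - 5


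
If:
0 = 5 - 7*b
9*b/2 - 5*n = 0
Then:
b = 5/7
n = 9/14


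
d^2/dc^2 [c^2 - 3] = 2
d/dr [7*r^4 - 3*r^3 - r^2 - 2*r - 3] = 28*r^3 - 9*r^2 - 2*r - 2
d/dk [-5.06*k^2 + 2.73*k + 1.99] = 2.73 - 10.12*k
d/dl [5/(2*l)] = -5/(2*l^2)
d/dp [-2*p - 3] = -2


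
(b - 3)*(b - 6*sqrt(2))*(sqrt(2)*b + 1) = sqrt(2)*b^3 - 11*b^2 - 3*sqrt(2)*b^2 - 6*sqrt(2)*b + 33*b + 18*sqrt(2)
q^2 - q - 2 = (q - 2)*(q + 1)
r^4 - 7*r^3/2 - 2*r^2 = r^2*(r - 4)*(r + 1/2)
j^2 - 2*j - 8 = (j - 4)*(j + 2)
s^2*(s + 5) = s^3 + 5*s^2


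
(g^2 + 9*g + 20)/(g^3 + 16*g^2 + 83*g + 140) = 1/(g + 7)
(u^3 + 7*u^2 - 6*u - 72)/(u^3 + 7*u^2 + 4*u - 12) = (u^2 + u - 12)/(u^2 + u - 2)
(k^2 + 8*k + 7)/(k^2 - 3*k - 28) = (k^2 + 8*k + 7)/(k^2 - 3*k - 28)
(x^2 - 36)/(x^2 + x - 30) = (x - 6)/(x - 5)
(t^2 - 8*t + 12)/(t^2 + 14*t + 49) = (t^2 - 8*t + 12)/(t^2 + 14*t + 49)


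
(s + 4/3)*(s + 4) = s^2 + 16*s/3 + 16/3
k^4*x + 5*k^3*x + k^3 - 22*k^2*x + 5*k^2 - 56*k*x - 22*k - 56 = (k - 4)*(k + 2)*(k + 7)*(k*x + 1)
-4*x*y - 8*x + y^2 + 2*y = (-4*x + y)*(y + 2)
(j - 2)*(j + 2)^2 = j^3 + 2*j^2 - 4*j - 8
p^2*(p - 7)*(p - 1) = p^4 - 8*p^3 + 7*p^2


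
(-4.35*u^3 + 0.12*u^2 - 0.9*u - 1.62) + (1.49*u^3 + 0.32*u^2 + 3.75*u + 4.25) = -2.86*u^3 + 0.44*u^2 + 2.85*u + 2.63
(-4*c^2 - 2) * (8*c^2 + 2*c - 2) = -32*c^4 - 8*c^3 - 8*c^2 - 4*c + 4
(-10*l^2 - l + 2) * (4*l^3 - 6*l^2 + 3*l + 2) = -40*l^5 + 56*l^4 - 16*l^3 - 35*l^2 + 4*l + 4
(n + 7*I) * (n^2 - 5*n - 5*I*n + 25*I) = n^3 - 5*n^2 + 2*I*n^2 + 35*n - 10*I*n - 175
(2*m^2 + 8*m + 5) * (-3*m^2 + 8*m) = -6*m^4 - 8*m^3 + 49*m^2 + 40*m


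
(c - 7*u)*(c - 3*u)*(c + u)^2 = c^4 - 8*c^3*u + 2*c^2*u^2 + 32*c*u^3 + 21*u^4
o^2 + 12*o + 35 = (o + 5)*(o + 7)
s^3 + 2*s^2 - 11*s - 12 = (s - 3)*(s + 1)*(s + 4)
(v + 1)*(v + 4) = v^2 + 5*v + 4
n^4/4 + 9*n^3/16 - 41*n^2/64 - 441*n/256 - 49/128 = (n/4 + 1/2)*(n - 7/4)*(n + 1/4)*(n + 7/4)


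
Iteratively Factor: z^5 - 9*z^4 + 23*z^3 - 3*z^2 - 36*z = (z - 3)*(z^4 - 6*z^3 + 5*z^2 + 12*z) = (z - 4)*(z - 3)*(z^3 - 2*z^2 - 3*z) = (z - 4)*(z - 3)*(z + 1)*(z^2 - 3*z) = z*(z - 4)*(z - 3)*(z + 1)*(z - 3)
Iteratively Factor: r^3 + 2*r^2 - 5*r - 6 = (r + 1)*(r^2 + r - 6) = (r + 1)*(r + 3)*(r - 2)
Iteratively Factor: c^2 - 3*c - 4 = (c - 4)*(c + 1)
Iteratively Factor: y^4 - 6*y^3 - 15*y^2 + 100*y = (y + 4)*(y^3 - 10*y^2 + 25*y) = (y - 5)*(y + 4)*(y^2 - 5*y) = (y - 5)^2*(y + 4)*(y)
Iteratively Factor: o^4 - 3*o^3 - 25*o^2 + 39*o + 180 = (o - 5)*(o^3 + 2*o^2 - 15*o - 36) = (o - 5)*(o + 3)*(o^2 - o - 12) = (o - 5)*(o + 3)^2*(o - 4)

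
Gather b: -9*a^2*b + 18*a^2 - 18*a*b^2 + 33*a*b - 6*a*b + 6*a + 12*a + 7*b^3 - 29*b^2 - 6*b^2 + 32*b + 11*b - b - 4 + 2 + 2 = 18*a^2 + 18*a + 7*b^3 + b^2*(-18*a - 35) + b*(-9*a^2 + 27*a + 42)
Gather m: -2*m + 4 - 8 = -2*m - 4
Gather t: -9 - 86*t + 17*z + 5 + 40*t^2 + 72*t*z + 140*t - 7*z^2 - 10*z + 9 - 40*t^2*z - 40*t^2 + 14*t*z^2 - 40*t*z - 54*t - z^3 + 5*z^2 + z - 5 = -40*t^2*z + t*(14*z^2 + 32*z) - z^3 - 2*z^2 + 8*z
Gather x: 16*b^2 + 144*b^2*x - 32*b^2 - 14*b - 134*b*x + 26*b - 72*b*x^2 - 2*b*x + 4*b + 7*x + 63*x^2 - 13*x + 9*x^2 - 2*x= -16*b^2 + 16*b + x^2*(72 - 72*b) + x*(144*b^2 - 136*b - 8)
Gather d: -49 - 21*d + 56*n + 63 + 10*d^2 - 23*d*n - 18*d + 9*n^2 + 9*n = 10*d^2 + d*(-23*n - 39) + 9*n^2 + 65*n + 14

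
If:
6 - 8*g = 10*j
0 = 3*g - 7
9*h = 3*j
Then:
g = 7/3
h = -19/45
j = -19/15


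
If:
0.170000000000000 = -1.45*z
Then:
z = -0.12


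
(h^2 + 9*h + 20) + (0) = h^2 + 9*h + 20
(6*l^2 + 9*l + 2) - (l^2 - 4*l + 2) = 5*l^2 + 13*l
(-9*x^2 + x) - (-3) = -9*x^2 + x + 3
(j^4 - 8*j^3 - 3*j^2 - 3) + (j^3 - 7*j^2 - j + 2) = j^4 - 7*j^3 - 10*j^2 - j - 1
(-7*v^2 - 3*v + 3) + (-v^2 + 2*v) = -8*v^2 - v + 3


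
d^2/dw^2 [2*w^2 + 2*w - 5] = 4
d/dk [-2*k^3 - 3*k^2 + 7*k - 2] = -6*k^2 - 6*k + 7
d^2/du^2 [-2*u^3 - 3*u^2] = -12*u - 6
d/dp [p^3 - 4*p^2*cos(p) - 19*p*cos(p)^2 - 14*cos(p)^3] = 4*p^2*sin(p) + 3*p^2 + 19*p*sin(2*p) - 8*p*cos(p) + 42*sin(p)*cos(p)^2 - 19*cos(p)^2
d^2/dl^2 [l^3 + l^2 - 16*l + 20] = 6*l + 2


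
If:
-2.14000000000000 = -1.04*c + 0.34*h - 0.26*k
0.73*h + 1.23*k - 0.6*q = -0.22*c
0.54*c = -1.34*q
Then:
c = -2.48148148148148*q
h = -4.73087231968811*q - 4.32927631578947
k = 3.73940058479532*q + 2.56940789473684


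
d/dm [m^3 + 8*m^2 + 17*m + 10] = 3*m^2 + 16*m + 17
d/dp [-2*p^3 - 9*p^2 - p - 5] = -6*p^2 - 18*p - 1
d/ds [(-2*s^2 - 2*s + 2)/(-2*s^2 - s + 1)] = 2*s*(2 - s)/(4*s^4 + 4*s^3 - 3*s^2 - 2*s + 1)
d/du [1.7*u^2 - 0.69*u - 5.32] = 3.4*u - 0.69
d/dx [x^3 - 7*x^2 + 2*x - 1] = 3*x^2 - 14*x + 2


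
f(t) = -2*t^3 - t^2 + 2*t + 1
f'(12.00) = -886.00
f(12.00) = -3575.00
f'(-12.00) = -838.00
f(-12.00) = 3289.00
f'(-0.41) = 1.81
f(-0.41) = 0.15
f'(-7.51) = -321.38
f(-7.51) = 776.71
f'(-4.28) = -99.35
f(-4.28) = 130.93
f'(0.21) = 1.32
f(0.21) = 1.36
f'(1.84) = -21.99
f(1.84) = -11.16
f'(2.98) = -57.24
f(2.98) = -54.85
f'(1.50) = -14.50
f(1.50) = -5.00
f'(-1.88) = -15.45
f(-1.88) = 6.99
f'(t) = -6*t^2 - 2*t + 2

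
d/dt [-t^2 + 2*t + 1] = 2 - 2*t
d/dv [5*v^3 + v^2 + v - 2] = 15*v^2 + 2*v + 1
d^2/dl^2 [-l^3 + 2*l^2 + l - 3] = 4 - 6*l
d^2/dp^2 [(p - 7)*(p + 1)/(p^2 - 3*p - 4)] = -6/(p^3 - 12*p^2 + 48*p - 64)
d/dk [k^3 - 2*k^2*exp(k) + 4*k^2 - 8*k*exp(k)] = -2*k^2*exp(k) + 3*k^2 - 12*k*exp(k) + 8*k - 8*exp(k)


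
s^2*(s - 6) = s^3 - 6*s^2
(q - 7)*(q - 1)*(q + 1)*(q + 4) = q^4 - 3*q^3 - 29*q^2 + 3*q + 28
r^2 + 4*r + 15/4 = (r + 3/2)*(r + 5/2)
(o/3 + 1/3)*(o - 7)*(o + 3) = o^3/3 - o^2 - 25*o/3 - 7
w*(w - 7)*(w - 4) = w^3 - 11*w^2 + 28*w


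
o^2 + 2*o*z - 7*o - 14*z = (o - 7)*(o + 2*z)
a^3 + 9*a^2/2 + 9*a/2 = a*(a + 3/2)*(a + 3)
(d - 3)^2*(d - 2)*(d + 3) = d^4 - 5*d^3 - 3*d^2 + 45*d - 54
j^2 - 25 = (j - 5)*(j + 5)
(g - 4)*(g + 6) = g^2 + 2*g - 24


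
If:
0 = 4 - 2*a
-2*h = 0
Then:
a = 2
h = 0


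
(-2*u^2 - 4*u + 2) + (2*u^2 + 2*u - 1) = 1 - 2*u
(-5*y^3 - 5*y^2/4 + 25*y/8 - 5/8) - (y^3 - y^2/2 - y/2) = -6*y^3 - 3*y^2/4 + 29*y/8 - 5/8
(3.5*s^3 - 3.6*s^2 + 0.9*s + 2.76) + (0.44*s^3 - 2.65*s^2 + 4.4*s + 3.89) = 3.94*s^3 - 6.25*s^2 + 5.3*s + 6.65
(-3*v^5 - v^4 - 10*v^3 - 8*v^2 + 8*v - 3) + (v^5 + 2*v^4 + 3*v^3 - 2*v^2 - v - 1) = -2*v^5 + v^4 - 7*v^3 - 10*v^2 + 7*v - 4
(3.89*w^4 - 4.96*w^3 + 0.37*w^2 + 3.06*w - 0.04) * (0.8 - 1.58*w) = -6.1462*w^5 + 10.9488*w^4 - 4.5526*w^3 - 4.5388*w^2 + 2.5112*w - 0.032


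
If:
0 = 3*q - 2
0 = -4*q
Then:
No Solution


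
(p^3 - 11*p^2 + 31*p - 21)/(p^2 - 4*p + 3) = p - 7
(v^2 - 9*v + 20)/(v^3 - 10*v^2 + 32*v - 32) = (v - 5)/(v^2 - 6*v + 8)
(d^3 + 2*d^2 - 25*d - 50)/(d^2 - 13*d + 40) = (d^2 + 7*d + 10)/(d - 8)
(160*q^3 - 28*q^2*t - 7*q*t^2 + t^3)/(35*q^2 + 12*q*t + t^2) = (32*q^2 - 12*q*t + t^2)/(7*q + t)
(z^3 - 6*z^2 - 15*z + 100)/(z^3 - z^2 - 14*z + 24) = (z^2 - 10*z + 25)/(z^2 - 5*z + 6)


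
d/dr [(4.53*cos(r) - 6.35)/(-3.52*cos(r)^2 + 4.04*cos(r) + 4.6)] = (-15.9456*cos(r)^2 + 44.704*cos(r) - 46.492)*sin(r)/(12.3904*cos(r)^4 - 28.4416*cos(r)^3 - 16.0624*cos(r)^2 + 37.168*cos(r) + 21.16)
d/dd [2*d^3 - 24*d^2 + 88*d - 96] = 6*d^2 - 48*d + 88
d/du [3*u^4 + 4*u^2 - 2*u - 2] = 12*u^3 + 8*u - 2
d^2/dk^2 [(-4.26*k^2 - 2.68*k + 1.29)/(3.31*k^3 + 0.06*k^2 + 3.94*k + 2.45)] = (-93.345972*k^6 - 176.174088*k^5 + 499.745124*k^4 + 559.64642*k^3 + 365.52714*k^2 - 58.574034*k + 40.270408)/(36.264691*k^9 + 1.972098*k^8 + 129.53685*k^7 + 85.222455*k^6 + 157.11132*k^5 + 194.529288*k^4 + 124.242889*k^3 + 115.17891*k^2 + 70.94955*k + 14.706125)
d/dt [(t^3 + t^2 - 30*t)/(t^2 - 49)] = (t^4 - 117*t^2 - 98*t + 1470)/(t^4 - 98*t^2 + 2401)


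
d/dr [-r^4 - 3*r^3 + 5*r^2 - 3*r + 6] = -4*r^3 - 9*r^2 + 10*r - 3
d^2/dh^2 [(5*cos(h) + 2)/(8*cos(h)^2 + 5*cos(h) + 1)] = (-720*(1 - cos(2*h))^2*cos(h) - 78*(1 - cos(2*h))^2 + 885*cos(h) + 183*cos(2*h)/2 - 480*cos(3*h) + 160*cos(5*h) + 843/2)/(5*cos(h) + 4*cos(2*h) + 5)^3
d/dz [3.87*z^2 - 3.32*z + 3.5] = 7.74*z - 3.32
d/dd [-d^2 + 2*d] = 2 - 2*d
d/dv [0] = 0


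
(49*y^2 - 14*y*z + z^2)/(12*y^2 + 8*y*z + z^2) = (49*y^2 - 14*y*z + z^2)/(12*y^2 + 8*y*z + z^2)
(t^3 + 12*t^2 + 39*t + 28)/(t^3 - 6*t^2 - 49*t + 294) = (t^2 + 5*t + 4)/(t^2 - 13*t + 42)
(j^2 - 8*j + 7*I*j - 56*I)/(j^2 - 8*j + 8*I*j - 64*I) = (j + 7*I)/(j + 8*I)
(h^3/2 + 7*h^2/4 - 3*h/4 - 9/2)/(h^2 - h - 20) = (-2*h^3 - 7*h^2 + 3*h + 18)/(4*(-h^2 + h + 20))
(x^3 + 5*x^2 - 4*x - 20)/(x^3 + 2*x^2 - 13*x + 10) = (x + 2)/(x - 1)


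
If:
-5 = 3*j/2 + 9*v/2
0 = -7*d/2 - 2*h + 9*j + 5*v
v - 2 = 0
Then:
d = -4*h/7 - 148/7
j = -28/3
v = 2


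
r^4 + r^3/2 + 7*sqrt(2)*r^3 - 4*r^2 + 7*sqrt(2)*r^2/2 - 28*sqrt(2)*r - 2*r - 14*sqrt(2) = (r - 2)*(r + 1/2)*(r + 2)*(r + 7*sqrt(2))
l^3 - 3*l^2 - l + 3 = (l - 3)*(l - 1)*(l + 1)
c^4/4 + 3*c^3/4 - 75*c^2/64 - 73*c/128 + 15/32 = (c/4 + 1)*(c - 5/4)*(c - 1/2)*(c + 3/4)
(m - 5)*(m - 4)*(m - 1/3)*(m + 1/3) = m^4 - 9*m^3 + 179*m^2/9 + m - 20/9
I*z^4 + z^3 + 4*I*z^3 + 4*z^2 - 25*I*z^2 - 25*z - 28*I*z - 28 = (z - 4)*(z + 1)*(z + 7)*(I*z + 1)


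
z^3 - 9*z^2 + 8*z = z*(z - 8)*(z - 1)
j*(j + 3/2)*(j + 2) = j^3 + 7*j^2/2 + 3*j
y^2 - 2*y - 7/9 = (y - 7/3)*(y + 1/3)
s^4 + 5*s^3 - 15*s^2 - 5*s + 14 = (s - 2)*(s - 1)*(s + 1)*(s + 7)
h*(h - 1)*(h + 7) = h^3 + 6*h^2 - 7*h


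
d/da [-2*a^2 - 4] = -4*a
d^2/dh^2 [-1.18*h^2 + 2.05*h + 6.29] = -2.36000000000000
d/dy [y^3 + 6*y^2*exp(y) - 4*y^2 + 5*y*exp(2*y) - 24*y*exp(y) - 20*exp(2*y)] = 6*y^2*exp(y) + 3*y^2 + 10*y*exp(2*y) - 12*y*exp(y) - 8*y - 35*exp(2*y) - 24*exp(y)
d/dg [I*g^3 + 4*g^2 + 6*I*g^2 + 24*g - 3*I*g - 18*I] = 3*I*g^2 + g*(8 + 12*I) + 24 - 3*I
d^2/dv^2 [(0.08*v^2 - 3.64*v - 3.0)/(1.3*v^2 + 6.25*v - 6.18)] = (-13.6032*v^3 - 26.56368*v^2 - 321.71256*v - 557.658216)/(2.197*v^6 + 31.6875*v^5 + 121.01115*v^4 - 57.134375*v^3 - 575.26839*v^2 + 716.1075*v - 236.029032)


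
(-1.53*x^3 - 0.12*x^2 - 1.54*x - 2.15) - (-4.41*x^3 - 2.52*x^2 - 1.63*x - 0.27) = 2.88*x^3 + 2.4*x^2 + 0.0899999999999999*x - 1.88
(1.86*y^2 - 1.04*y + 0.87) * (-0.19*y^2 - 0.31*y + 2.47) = -0.3534*y^4 - 0.379*y^3 + 4.7513*y^2 - 2.8385*y + 2.1489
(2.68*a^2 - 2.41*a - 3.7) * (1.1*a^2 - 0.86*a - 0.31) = 2.948*a^4 - 4.9558*a^3 - 2.8282*a^2 + 3.9291*a + 1.147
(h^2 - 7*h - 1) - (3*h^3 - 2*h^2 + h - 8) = -3*h^3 + 3*h^2 - 8*h + 7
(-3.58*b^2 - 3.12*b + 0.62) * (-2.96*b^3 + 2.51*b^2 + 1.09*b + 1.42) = 10.5968*b^5 + 0.249400000000001*b^4 - 13.5686*b^3 - 6.9282*b^2 - 3.7546*b + 0.8804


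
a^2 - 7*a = a*(a - 7)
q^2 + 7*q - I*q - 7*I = (q + 7)*(q - I)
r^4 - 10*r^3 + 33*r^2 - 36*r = r*(r - 4)*(r - 3)^2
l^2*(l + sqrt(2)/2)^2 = l^4 + sqrt(2)*l^3 + l^2/2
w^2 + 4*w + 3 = (w + 1)*(w + 3)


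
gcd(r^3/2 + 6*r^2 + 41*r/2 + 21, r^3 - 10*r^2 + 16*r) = 1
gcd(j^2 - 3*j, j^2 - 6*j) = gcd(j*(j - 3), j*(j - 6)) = j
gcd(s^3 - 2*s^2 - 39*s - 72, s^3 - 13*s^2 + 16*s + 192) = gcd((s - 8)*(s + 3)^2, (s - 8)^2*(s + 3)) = s^2 - 5*s - 24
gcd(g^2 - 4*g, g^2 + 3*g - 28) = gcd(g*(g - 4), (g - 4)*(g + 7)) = g - 4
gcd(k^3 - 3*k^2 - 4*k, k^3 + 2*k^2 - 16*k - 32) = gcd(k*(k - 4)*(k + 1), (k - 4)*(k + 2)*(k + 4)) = k - 4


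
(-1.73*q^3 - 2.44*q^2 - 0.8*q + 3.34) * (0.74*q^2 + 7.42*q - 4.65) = -1.2802*q^5 - 14.6422*q^4 - 10.6523*q^3 + 7.8816*q^2 + 28.5028*q - 15.531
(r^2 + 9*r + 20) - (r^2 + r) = 8*r + 20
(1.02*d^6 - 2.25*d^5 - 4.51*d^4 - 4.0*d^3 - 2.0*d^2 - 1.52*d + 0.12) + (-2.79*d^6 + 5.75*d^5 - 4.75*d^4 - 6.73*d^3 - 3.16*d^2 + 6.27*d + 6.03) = -1.77*d^6 + 3.5*d^5 - 9.26*d^4 - 10.73*d^3 - 5.16*d^2 + 4.75*d + 6.15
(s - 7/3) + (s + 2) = 2*s - 1/3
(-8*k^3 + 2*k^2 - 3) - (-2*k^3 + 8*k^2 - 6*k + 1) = -6*k^3 - 6*k^2 + 6*k - 4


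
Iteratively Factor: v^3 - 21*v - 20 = (v + 1)*(v^2 - v - 20) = (v - 5)*(v + 1)*(v + 4)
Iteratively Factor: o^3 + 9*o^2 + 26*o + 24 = (o + 4)*(o^2 + 5*o + 6) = (o + 2)*(o + 4)*(o + 3)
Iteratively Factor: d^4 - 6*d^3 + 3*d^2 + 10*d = (d - 5)*(d^3 - d^2 - 2*d) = (d - 5)*(d + 1)*(d^2 - 2*d) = d*(d - 5)*(d + 1)*(d - 2)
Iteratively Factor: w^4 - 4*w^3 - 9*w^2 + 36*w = (w + 3)*(w^3 - 7*w^2 + 12*w) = (w - 4)*(w + 3)*(w^2 - 3*w) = (w - 4)*(w - 3)*(w + 3)*(w)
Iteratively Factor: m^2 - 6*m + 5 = (m - 1)*(m - 5)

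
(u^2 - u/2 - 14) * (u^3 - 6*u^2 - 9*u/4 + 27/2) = u^5 - 13*u^4/2 - 53*u^3/4 + 789*u^2/8 + 99*u/4 - 189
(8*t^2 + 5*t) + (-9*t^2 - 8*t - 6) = -t^2 - 3*t - 6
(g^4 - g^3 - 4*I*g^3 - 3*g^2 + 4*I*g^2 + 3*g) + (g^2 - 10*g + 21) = g^4 - g^3 - 4*I*g^3 - 2*g^2 + 4*I*g^2 - 7*g + 21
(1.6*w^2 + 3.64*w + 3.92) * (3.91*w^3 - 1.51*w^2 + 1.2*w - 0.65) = 6.256*w^5 + 11.8164*w^4 + 11.7508*w^3 - 2.5912*w^2 + 2.338*w - 2.548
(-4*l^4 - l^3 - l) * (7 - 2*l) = 8*l^5 - 26*l^4 - 7*l^3 + 2*l^2 - 7*l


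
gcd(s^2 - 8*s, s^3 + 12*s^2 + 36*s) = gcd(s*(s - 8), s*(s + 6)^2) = s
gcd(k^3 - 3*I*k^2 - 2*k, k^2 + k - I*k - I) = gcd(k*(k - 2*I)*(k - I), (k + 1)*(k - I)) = k - I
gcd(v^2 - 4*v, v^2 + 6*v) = v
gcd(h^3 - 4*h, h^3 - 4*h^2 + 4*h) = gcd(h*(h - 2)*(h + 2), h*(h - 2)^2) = h^2 - 2*h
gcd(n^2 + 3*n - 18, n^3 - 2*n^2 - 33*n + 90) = n^2 + 3*n - 18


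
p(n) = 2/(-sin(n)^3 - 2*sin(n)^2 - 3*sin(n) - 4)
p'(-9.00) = -0.37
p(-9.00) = -0.66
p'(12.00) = 0.37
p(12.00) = -0.71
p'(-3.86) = -0.21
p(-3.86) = -0.28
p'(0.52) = 0.27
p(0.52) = -0.33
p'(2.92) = -0.35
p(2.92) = -0.42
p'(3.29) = -0.38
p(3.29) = -0.56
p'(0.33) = 0.32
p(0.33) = -0.38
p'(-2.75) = -0.37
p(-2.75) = -0.65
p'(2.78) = -0.31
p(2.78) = -0.37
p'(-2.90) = -0.38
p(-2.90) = -0.59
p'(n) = 2*(3*sin(n)^2*cos(n) + 4*sin(n)*cos(n) + 3*cos(n))/(-sin(n)^3 - 2*sin(n)^2 - 3*sin(n) - 4)^2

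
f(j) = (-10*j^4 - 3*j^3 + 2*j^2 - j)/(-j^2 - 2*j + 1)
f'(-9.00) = -194.69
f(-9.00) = 1020.19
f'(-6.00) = -129.21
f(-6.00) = 531.91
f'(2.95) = 45.45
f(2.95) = 60.28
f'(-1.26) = 32.94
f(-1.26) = -7.64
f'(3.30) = 52.04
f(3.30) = 77.33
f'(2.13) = 30.38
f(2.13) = 29.23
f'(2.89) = 44.33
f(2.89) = 57.58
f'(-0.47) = -0.15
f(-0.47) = 0.43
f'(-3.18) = 90.26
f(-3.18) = 327.98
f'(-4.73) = -92.92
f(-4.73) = 389.37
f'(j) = (2*j + 2)*(-10*j^4 - 3*j^3 + 2*j^2 - j)/(-j^2 - 2*j + 1)^2 + (-40*j^3 - 9*j^2 + 4*j - 1)/(-j^2 - 2*j + 1)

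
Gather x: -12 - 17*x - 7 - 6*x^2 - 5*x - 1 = -6*x^2 - 22*x - 20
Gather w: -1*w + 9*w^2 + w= 9*w^2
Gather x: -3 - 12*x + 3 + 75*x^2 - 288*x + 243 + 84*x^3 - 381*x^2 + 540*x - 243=84*x^3 - 306*x^2 + 240*x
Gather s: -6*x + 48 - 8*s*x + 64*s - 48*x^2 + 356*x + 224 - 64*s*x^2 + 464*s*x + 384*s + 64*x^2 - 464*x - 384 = s*(-64*x^2 + 456*x + 448) + 16*x^2 - 114*x - 112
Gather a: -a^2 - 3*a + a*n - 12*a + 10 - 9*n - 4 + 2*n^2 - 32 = -a^2 + a*(n - 15) + 2*n^2 - 9*n - 26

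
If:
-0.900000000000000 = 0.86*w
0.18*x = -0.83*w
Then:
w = -1.05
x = 4.83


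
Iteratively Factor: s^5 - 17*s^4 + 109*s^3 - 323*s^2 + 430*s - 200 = (s - 4)*(s^4 - 13*s^3 + 57*s^2 - 95*s + 50) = (s - 5)*(s - 4)*(s^3 - 8*s^2 + 17*s - 10) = (s - 5)*(s - 4)*(s - 1)*(s^2 - 7*s + 10) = (s - 5)^2*(s - 4)*(s - 1)*(s - 2)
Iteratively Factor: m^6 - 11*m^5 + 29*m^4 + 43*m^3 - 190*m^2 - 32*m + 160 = (m - 5)*(m^5 - 6*m^4 - m^3 + 38*m^2 - 32) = (m - 5)*(m + 1)*(m^4 - 7*m^3 + 6*m^2 + 32*m - 32) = (m - 5)*(m + 1)*(m + 2)*(m^3 - 9*m^2 + 24*m - 16) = (m - 5)*(m - 4)*(m + 1)*(m + 2)*(m^2 - 5*m + 4) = (m - 5)*(m - 4)^2*(m + 1)*(m + 2)*(m - 1)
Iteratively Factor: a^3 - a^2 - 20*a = (a + 4)*(a^2 - 5*a) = a*(a + 4)*(a - 5)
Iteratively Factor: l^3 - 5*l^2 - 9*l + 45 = (l - 3)*(l^2 - 2*l - 15) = (l - 3)*(l + 3)*(l - 5)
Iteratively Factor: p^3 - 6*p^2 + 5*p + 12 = (p + 1)*(p^2 - 7*p + 12) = (p - 3)*(p + 1)*(p - 4)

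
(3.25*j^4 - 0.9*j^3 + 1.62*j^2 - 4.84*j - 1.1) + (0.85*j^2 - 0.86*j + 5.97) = 3.25*j^4 - 0.9*j^3 + 2.47*j^2 - 5.7*j + 4.87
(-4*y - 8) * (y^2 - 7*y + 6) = -4*y^3 + 20*y^2 + 32*y - 48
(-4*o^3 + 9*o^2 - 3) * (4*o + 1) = -16*o^4 + 32*o^3 + 9*o^2 - 12*o - 3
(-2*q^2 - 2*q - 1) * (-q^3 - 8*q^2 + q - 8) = 2*q^5 + 18*q^4 + 15*q^3 + 22*q^2 + 15*q + 8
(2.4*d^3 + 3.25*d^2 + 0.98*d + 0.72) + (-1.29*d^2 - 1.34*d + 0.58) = 2.4*d^3 + 1.96*d^2 - 0.36*d + 1.3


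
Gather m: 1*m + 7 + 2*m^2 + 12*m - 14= 2*m^2 + 13*m - 7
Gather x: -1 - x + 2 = 1 - x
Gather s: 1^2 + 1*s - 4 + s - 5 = 2*s - 8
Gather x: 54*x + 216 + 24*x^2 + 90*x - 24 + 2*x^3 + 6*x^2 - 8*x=2*x^3 + 30*x^2 + 136*x + 192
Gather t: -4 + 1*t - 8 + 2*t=3*t - 12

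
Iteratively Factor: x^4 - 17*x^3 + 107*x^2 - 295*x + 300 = (x - 5)*(x^3 - 12*x^2 + 47*x - 60) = (x - 5)*(x - 3)*(x^2 - 9*x + 20) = (x - 5)^2*(x - 3)*(x - 4)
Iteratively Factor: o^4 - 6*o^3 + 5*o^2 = (o - 5)*(o^3 - o^2) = o*(o - 5)*(o^2 - o) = o^2*(o - 5)*(o - 1)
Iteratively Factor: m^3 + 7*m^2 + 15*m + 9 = (m + 3)*(m^2 + 4*m + 3) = (m + 1)*(m + 3)*(m + 3)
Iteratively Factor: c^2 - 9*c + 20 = (c - 5)*(c - 4)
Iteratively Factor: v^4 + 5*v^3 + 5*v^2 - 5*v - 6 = (v + 3)*(v^3 + 2*v^2 - v - 2) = (v + 2)*(v + 3)*(v^2 - 1) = (v - 1)*(v + 2)*(v + 3)*(v + 1)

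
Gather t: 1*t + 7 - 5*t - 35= -4*t - 28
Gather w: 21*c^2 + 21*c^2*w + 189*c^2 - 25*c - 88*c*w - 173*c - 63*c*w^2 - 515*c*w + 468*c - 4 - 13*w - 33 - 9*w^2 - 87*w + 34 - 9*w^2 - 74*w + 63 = 210*c^2 + 270*c + w^2*(-63*c - 18) + w*(21*c^2 - 603*c - 174) + 60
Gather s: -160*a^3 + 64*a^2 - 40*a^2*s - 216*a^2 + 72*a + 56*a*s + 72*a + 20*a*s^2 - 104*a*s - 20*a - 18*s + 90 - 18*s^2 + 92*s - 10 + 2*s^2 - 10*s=-160*a^3 - 152*a^2 + 124*a + s^2*(20*a - 16) + s*(-40*a^2 - 48*a + 64) + 80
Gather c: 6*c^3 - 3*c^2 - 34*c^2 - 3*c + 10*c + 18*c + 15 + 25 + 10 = 6*c^3 - 37*c^2 + 25*c + 50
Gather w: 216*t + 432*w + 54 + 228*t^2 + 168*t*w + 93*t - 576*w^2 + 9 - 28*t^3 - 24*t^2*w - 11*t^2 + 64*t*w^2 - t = -28*t^3 + 217*t^2 + 308*t + w^2*(64*t - 576) + w*(-24*t^2 + 168*t + 432) + 63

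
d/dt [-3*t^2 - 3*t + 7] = -6*t - 3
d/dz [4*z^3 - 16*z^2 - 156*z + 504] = 12*z^2 - 32*z - 156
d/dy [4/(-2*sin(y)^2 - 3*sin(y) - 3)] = 4*(4*sin(y) + 3)*cos(y)/(3*sin(y) - cos(2*y) + 4)^2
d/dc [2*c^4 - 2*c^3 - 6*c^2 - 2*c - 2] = 8*c^3 - 6*c^2 - 12*c - 2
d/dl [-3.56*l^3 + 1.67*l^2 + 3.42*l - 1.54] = -10.68*l^2 + 3.34*l + 3.42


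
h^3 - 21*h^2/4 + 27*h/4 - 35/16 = (h - 7/2)*(h - 5/4)*(h - 1/2)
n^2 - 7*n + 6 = (n - 6)*(n - 1)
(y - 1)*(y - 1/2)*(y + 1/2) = y^3 - y^2 - y/4 + 1/4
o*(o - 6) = o^2 - 6*o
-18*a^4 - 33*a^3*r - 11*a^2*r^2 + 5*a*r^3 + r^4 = (-3*a + r)*(a + r)^2*(6*a + r)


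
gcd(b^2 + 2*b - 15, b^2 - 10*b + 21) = b - 3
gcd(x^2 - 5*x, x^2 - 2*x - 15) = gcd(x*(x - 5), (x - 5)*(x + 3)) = x - 5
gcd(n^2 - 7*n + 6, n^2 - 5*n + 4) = n - 1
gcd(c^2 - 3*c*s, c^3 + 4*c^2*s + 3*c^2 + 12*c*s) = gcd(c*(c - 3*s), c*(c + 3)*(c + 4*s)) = c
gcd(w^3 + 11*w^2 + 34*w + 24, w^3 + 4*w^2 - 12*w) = w + 6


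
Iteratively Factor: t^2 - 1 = (t + 1)*(t - 1)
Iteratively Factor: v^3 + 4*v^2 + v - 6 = (v + 3)*(v^2 + v - 2) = (v + 2)*(v + 3)*(v - 1)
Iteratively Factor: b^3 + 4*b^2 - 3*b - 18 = (b + 3)*(b^2 + b - 6) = (b - 2)*(b + 3)*(b + 3)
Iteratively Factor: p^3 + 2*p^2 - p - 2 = (p + 1)*(p^2 + p - 2) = (p + 1)*(p + 2)*(p - 1)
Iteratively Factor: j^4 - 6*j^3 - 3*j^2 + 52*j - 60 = (j - 2)*(j^3 - 4*j^2 - 11*j + 30) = (j - 5)*(j - 2)*(j^2 + j - 6) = (j - 5)*(j - 2)^2*(j + 3)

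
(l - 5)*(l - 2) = l^2 - 7*l + 10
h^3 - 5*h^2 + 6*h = h*(h - 3)*(h - 2)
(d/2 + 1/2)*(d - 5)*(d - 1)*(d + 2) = d^4/2 - 3*d^3/2 - 11*d^2/2 + 3*d/2 + 5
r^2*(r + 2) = r^3 + 2*r^2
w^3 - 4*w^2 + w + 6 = (w - 3)*(w - 2)*(w + 1)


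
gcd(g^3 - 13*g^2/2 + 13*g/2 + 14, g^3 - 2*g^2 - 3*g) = g + 1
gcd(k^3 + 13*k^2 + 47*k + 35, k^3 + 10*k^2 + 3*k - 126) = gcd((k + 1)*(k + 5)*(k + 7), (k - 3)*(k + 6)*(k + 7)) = k + 7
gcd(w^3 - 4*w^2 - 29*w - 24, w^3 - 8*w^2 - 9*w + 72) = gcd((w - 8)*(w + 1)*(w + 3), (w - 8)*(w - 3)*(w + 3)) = w^2 - 5*w - 24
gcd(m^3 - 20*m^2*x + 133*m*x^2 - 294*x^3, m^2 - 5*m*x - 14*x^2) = -m + 7*x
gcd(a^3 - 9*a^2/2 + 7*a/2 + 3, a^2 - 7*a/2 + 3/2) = a - 3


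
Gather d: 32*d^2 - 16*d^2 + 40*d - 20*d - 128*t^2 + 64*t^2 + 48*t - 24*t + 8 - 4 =16*d^2 + 20*d - 64*t^2 + 24*t + 4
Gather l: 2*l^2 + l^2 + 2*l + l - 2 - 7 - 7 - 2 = 3*l^2 + 3*l - 18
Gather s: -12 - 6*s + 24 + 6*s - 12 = 0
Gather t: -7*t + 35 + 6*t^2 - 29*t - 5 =6*t^2 - 36*t + 30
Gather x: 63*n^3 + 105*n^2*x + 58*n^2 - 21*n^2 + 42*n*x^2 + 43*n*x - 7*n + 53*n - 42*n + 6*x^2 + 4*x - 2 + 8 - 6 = 63*n^3 + 37*n^2 + 4*n + x^2*(42*n + 6) + x*(105*n^2 + 43*n + 4)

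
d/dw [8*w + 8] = 8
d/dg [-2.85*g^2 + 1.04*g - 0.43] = 1.04 - 5.7*g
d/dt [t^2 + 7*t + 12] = 2*t + 7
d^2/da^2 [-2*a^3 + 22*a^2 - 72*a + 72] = 44 - 12*a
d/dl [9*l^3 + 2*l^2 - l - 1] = 27*l^2 + 4*l - 1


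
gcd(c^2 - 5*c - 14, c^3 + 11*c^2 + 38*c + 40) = c + 2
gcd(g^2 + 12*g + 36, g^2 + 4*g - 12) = g + 6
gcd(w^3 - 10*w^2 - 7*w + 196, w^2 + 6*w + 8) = w + 4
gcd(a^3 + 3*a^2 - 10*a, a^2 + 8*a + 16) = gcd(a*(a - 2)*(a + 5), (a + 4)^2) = 1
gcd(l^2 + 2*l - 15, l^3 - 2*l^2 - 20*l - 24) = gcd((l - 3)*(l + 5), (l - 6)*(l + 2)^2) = 1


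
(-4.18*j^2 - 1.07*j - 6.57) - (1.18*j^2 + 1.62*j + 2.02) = -5.36*j^2 - 2.69*j - 8.59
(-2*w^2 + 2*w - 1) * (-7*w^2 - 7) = 14*w^4 - 14*w^3 + 21*w^2 - 14*w + 7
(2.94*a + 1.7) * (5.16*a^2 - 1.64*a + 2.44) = 15.1704*a^3 + 3.9504*a^2 + 4.3856*a + 4.148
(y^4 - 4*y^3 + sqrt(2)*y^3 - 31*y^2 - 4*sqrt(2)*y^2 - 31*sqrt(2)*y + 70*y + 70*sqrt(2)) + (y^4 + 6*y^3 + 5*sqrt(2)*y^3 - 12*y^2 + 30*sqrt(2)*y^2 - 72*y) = 2*y^4 + 2*y^3 + 6*sqrt(2)*y^3 - 43*y^2 + 26*sqrt(2)*y^2 - 31*sqrt(2)*y - 2*y + 70*sqrt(2)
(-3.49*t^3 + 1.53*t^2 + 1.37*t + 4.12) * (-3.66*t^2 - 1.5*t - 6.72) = 12.7734*t^5 - 0.3648*t^4 + 16.1436*t^3 - 27.4158*t^2 - 15.3864*t - 27.6864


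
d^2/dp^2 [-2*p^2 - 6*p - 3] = -4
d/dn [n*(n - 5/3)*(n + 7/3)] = 3*n^2 + 4*n/3 - 35/9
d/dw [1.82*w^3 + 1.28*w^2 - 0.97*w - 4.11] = 5.46*w^2 + 2.56*w - 0.97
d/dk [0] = 0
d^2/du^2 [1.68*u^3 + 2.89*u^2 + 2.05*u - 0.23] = 10.08*u + 5.78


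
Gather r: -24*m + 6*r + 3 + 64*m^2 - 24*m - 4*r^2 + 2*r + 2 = 64*m^2 - 48*m - 4*r^2 + 8*r + 5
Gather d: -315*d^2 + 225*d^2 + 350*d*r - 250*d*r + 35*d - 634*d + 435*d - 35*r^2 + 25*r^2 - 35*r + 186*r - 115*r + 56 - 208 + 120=-90*d^2 + d*(100*r - 164) - 10*r^2 + 36*r - 32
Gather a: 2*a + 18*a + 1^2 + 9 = 20*a + 10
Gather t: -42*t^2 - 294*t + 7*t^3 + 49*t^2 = 7*t^3 + 7*t^2 - 294*t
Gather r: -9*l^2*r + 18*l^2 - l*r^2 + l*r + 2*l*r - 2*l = 18*l^2 - l*r^2 - 2*l + r*(-9*l^2 + 3*l)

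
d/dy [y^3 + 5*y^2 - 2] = y*(3*y + 10)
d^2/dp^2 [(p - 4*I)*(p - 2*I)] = 2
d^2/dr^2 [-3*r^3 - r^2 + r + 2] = -18*r - 2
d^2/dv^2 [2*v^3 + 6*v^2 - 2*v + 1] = 12*v + 12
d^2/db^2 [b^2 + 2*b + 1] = 2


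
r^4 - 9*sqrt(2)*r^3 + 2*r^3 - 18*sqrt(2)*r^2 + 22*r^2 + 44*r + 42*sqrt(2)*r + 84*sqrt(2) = (r + 2)*(r - 7*sqrt(2))*(r - 3*sqrt(2))*(r + sqrt(2))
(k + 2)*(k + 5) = k^2 + 7*k + 10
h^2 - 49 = (h - 7)*(h + 7)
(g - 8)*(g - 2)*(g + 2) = g^3 - 8*g^2 - 4*g + 32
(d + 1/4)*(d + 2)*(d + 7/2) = d^3 + 23*d^2/4 + 67*d/8 + 7/4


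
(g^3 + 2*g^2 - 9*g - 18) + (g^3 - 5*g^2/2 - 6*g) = 2*g^3 - g^2/2 - 15*g - 18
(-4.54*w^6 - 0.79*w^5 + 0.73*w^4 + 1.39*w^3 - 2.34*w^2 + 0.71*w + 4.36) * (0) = 0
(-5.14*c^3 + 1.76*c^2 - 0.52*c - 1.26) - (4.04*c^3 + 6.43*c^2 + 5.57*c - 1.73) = -9.18*c^3 - 4.67*c^2 - 6.09*c + 0.47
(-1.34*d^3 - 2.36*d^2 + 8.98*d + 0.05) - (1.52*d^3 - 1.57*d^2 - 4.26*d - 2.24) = -2.86*d^3 - 0.79*d^2 + 13.24*d + 2.29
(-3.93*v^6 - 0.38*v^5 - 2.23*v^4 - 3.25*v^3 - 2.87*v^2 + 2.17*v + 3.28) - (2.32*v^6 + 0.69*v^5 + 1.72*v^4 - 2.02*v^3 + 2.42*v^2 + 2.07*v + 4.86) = -6.25*v^6 - 1.07*v^5 - 3.95*v^4 - 1.23*v^3 - 5.29*v^2 + 0.1*v - 1.58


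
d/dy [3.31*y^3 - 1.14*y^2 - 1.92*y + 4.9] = 9.93*y^2 - 2.28*y - 1.92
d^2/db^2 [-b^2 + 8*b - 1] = -2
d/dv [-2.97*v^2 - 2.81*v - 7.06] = -5.94*v - 2.81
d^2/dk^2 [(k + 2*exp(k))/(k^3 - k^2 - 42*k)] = 2*(-k^2*(-k^2 + k + 42)^2*exp(k) + k*(-(k + 2*exp(k))*(3*k - 1) + (2*exp(k) + 1)*(-3*k^2 + 2*k + 42))*(-k^2 + k + 42) - (k + 2*exp(k))*(-3*k^2 + 2*k + 42)^2)/(k^3*(-k^2 + k + 42)^3)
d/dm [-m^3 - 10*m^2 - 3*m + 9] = -3*m^2 - 20*m - 3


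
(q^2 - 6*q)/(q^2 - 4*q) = (q - 6)/(q - 4)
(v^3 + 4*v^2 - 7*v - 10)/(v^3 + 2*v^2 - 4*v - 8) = (v^2 + 6*v + 5)/(v^2 + 4*v + 4)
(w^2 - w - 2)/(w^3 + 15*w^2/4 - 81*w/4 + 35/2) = 4*(w + 1)/(4*w^2 + 23*w - 35)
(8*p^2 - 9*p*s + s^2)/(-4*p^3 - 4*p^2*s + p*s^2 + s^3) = (-8*p^2 + 9*p*s - s^2)/(4*p^3 + 4*p^2*s - p*s^2 - s^3)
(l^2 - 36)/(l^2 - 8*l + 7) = (l^2 - 36)/(l^2 - 8*l + 7)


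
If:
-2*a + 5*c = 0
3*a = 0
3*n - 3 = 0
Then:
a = 0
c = 0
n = 1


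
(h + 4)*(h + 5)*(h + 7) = h^3 + 16*h^2 + 83*h + 140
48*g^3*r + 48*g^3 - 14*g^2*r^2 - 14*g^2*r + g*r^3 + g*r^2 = (-8*g + r)*(-6*g + r)*(g*r + g)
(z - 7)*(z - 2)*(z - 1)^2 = z^4 - 11*z^3 + 33*z^2 - 37*z + 14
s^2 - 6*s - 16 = (s - 8)*(s + 2)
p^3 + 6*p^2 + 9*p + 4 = (p + 1)^2*(p + 4)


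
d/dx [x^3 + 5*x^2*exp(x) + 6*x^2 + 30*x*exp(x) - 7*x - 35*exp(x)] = 5*x^2*exp(x) + 3*x^2 + 40*x*exp(x) + 12*x - 5*exp(x) - 7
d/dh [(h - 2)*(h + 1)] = 2*h - 1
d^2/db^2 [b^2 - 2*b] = 2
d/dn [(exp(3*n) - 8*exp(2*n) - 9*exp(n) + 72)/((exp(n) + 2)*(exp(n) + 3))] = (exp(2*n) + 4*exp(n) - 46)*exp(n)/(exp(2*n) + 4*exp(n) + 4)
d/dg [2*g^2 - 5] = 4*g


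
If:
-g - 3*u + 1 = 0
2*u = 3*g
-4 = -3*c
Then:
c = 4/3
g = 2/11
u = 3/11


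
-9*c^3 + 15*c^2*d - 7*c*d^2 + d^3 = (-3*c + d)^2*(-c + d)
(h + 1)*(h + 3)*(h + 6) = h^3 + 10*h^2 + 27*h + 18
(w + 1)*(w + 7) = w^2 + 8*w + 7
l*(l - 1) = l^2 - l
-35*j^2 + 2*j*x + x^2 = (-5*j + x)*(7*j + x)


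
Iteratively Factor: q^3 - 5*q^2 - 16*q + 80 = (q - 4)*(q^2 - q - 20) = (q - 5)*(q - 4)*(q + 4)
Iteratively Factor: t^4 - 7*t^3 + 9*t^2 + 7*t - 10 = (t - 5)*(t^3 - 2*t^2 - t + 2) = (t - 5)*(t - 2)*(t^2 - 1) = (t - 5)*(t - 2)*(t - 1)*(t + 1)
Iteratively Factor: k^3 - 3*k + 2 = (k - 1)*(k^2 + k - 2) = (k - 1)*(k + 2)*(k - 1)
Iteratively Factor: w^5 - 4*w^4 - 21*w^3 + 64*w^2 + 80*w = (w - 5)*(w^4 + w^3 - 16*w^2 - 16*w) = (w - 5)*(w + 1)*(w^3 - 16*w) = (w - 5)*(w + 1)*(w + 4)*(w^2 - 4*w) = w*(w - 5)*(w + 1)*(w + 4)*(w - 4)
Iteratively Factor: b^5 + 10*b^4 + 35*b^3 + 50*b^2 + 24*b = (b + 1)*(b^4 + 9*b^3 + 26*b^2 + 24*b) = (b + 1)*(b + 3)*(b^3 + 6*b^2 + 8*b) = (b + 1)*(b + 3)*(b + 4)*(b^2 + 2*b) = (b + 1)*(b + 2)*(b + 3)*(b + 4)*(b)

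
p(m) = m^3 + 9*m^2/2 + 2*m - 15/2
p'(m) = 3*m^2 + 9*m + 2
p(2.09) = 25.47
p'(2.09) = 33.91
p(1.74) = 14.87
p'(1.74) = 26.74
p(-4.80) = -24.01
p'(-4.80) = 27.92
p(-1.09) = -5.63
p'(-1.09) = -4.25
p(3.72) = 113.69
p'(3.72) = 77.00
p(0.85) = -1.93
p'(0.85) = 11.82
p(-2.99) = 0.02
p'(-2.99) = 1.91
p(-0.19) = -7.72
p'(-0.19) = 0.40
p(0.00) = -7.50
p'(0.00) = 2.00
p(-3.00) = 0.00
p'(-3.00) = 2.00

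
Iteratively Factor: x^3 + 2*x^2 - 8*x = (x)*(x^2 + 2*x - 8) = x*(x - 2)*(x + 4)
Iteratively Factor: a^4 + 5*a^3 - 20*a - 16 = (a - 2)*(a^3 + 7*a^2 + 14*a + 8) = (a - 2)*(a + 2)*(a^2 + 5*a + 4) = (a - 2)*(a + 2)*(a + 4)*(a + 1)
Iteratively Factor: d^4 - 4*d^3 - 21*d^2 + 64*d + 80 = (d + 4)*(d^3 - 8*d^2 + 11*d + 20) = (d - 5)*(d + 4)*(d^2 - 3*d - 4) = (d - 5)*(d - 4)*(d + 4)*(d + 1)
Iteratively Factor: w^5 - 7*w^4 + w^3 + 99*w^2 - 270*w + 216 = (w - 3)*(w^4 - 4*w^3 - 11*w^2 + 66*w - 72) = (w - 3)^2*(w^3 - w^2 - 14*w + 24) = (w - 3)^3*(w^2 + 2*w - 8) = (w - 3)^3*(w - 2)*(w + 4)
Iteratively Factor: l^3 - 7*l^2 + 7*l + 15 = (l + 1)*(l^2 - 8*l + 15) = (l - 3)*(l + 1)*(l - 5)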